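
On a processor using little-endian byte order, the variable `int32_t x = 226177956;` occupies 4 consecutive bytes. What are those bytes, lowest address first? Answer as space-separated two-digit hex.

A4 33 7B 0D

226177956 in hexadecimal, padded to 32 bits, is 0x0D7B33A4.
Split into bytes (most-significant first): 0D 7B 33 A4.
Little-endian stores the least-significant byte at the lowest address.
So at ascending addresses the bytes are A4 33 7B 0D.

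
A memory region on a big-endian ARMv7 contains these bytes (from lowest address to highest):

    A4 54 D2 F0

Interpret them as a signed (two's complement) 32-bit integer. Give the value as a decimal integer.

-1537944848

In big-endian order the high byte comes first in memory.
The bytes are already most-significant first: 0xA454D2F0.
Top bit is set, so as a signed 32-bit value this is 0xA454D2F0 − 2^32 = -1537944848.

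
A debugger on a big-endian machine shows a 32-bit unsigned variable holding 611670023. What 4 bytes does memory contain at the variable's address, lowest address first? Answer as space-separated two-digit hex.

24 75 58 07

611670023 in hexadecimal, padded to 32 bits, is 0x24755807.
Split into bytes (most-significant first): 24 75 58 07.
Big-endian: lowest address holds the most-significant byte.
So the memory order matches the most-significant-first order: 24 75 58 07.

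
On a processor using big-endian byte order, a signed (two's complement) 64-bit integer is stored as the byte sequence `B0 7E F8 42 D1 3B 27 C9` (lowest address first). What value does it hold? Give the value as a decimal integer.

Big-endian stores the most-significant byte at the lowest address.
The bytes are already most-significant first: 0xB07EF842D13B27C9.
Top bit is set, so as a signed 64-bit value this is 0xB07EF842D13B27C9 − 2^64 = -5728868710106847287.

-5728868710106847287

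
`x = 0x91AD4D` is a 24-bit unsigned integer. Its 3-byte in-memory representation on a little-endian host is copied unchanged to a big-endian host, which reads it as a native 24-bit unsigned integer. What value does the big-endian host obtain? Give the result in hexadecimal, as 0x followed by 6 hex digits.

Stored little-endian, the bytes at ascending addresses are 4D AD 91.
Read back as big-endian, the last byte is least significant, giving 0x4DAD91.

0x4DAD91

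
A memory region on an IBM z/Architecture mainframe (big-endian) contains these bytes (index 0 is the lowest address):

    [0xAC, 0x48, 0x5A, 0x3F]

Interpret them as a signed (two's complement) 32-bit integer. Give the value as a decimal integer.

Big-endian: lowest address holds the most-significant byte.
The bytes are already most-significant first: 0xAC485A3F.
Top bit is set, so as a signed 32-bit value this is 0xAC485A3F − 2^32 = -1404544449.

-1404544449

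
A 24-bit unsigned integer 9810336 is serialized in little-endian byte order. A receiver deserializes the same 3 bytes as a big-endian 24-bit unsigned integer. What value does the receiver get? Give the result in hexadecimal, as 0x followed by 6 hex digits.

0xA0B195

9810336 in 24-bit hexadecimal is 0x95B1A0.
Stored little-endian, the bytes at ascending addresses are A0 B1 95.
Read back as big-endian, the last byte is least significant, giving 0xA0B195.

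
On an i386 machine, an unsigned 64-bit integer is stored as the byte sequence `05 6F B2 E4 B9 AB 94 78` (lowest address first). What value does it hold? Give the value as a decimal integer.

Little-endian: lowest address holds the least-significant byte.
Reassemble most-significant byte first: 78 94 AB B9 E4 B2 6F 05 → 0x7894ABB9E4B26F05.
0x7894ABB9E4B26F05 = 8688758395998727941.

8688758395998727941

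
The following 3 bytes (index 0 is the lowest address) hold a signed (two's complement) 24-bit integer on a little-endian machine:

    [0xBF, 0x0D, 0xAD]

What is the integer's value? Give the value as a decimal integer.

Little-endian stores the least-significant byte at the lowest address.
Reassemble most-significant byte first: AD 0D BF → 0xAD0DBF.
Top bit is set, so as a signed 24-bit value this is 0xAD0DBF − 2^24 = -5435969.

-5435969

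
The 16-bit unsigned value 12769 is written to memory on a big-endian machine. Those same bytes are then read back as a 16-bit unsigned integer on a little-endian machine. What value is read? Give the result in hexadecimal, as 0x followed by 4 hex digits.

0xE131

12769 in 16-bit hexadecimal is 0x31E1.
Stored big-endian, the bytes at ascending addresses are 31 E1.
Read back as little-endian, the first byte is least significant, giving 0xE131.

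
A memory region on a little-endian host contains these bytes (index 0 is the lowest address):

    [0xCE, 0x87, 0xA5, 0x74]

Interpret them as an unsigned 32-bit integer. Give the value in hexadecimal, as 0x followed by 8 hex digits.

In little-endian order the low byte comes first in memory.
Reassemble most-significant byte first: 74 A5 87 CE → 0x74A587CE.

0x74A587CE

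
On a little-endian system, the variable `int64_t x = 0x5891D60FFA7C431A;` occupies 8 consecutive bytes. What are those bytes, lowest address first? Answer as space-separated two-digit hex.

1A 43 7C FA 0F D6 91 58

Split into bytes (most-significant first): 58 91 D6 0F FA 7C 43 1A.
In little-endian order the low byte comes first in memory.
So at ascending addresses the bytes are 1A 43 7C FA 0F D6 91 58.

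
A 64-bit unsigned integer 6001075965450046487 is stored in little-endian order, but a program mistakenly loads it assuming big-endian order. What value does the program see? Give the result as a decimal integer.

1714966176818939987

6001075965450046487 in 64-bit hexadecimal is 0x53481ACBA6C8CC17.
Stored little-endian, the bytes at ascending addresses are 17 CC C8 A6 CB 1A 48 53.
Read back as big-endian, the last byte is least significant, giving 0x17CCC8A6CB1A4853.
0x17CCC8A6CB1A4853 = 1714966176818939987.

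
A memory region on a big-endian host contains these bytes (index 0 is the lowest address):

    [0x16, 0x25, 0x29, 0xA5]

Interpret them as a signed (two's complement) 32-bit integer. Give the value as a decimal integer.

371534245

In big-endian order the high byte comes first in memory.
The bytes are already most-significant first: 0x162529A5.
0x162529A5 = 371534245.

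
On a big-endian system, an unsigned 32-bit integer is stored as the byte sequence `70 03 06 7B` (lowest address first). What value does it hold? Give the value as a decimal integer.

1879246459

In big-endian order the high byte comes first in memory.
The bytes are already most-significant first: 0x7003067B.
0x7003067B = 1879246459.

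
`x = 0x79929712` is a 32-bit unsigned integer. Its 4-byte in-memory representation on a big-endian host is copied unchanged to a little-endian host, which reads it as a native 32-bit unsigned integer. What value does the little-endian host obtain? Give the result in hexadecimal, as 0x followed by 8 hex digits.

Stored big-endian, the bytes at ascending addresses are 79 92 97 12.
Read back as little-endian, the first byte is least significant, giving 0x12979279.

0x12979279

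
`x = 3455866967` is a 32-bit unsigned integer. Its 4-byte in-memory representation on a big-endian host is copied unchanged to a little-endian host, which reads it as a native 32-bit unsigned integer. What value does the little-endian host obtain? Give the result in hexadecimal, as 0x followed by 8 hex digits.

3455866967 in 32-bit hexadecimal is 0xCDFC5857.
Stored big-endian, the bytes at ascending addresses are CD FC 58 57.
Read back as little-endian, the first byte is least significant, giving 0x5758FCCD.

0x5758FCCD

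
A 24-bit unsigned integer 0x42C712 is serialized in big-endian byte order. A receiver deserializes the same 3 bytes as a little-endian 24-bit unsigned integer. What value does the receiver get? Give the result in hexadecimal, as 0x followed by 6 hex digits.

0x12C742

Stored big-endian, the bytes at ascending addresses are 42 C7 12.
Read back as little-endian, the first byte is least significant, giving 0x12C742.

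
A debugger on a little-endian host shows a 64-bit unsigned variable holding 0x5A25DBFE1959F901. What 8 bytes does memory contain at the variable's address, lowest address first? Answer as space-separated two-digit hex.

01 F9 59 19 FE DB 25 5A

Split into bytes (most-significant first): 5A 25 DB FE 19 59 F9 01.
Little-endian: lowest address holds the least-significant byte.
So at ascending addresses the bytes are 01 F9 59 19 FE DB 25 5A.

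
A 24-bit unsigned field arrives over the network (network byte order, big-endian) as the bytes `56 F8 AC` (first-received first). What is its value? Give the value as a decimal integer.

5699756

Big-endian: lowest address holds the most-significant byte.
The bytes are already most-significant first: 0x56F8AC.
0x56F8AC = 5699756.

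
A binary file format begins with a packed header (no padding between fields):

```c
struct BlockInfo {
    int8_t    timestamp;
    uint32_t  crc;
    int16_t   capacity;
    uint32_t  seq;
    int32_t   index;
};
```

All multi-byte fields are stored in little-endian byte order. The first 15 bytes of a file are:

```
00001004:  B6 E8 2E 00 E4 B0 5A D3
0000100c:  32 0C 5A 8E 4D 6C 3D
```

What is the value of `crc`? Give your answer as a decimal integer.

`crc` follows `timestamp` (1 byte), so it starts at byte offset 1 and occupies 4 bytes.
Bytes at offsets 1..4: E8 2E 00 E4.
Little-endian stores the least-significant byte at the lowest address.
Reassemble most-significant byte first: E4 00 2E E8 → 0xE4002EE8.
0xE4002EE8 = 3825217256.

3825217256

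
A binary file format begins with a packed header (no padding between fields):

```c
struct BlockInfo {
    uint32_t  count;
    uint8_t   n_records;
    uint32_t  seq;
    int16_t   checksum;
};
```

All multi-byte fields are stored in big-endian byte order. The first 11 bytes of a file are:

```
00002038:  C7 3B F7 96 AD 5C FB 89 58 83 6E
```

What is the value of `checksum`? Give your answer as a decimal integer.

`checksum` follows `count` (4 B), `n_records` (1 B), `seq` (4 B), so it starts at offset 4 + 1 + 4 = 9 and occupies 2 bytes.
Bytes at offsets 9..10: 83 6E.
Big-endian stores the most-significant byte at the lowest address.
The bytes are already most-significant first: 0x836E.
Top bit is set, so as a signed 16-bit value this is 0x836E − 2^16 = -31890.

-31890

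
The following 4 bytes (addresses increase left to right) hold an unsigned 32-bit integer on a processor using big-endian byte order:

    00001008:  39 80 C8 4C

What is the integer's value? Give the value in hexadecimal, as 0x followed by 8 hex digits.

Big-endian stores the most-significant byte at the lowest address.
The bytes are already most-significant first: 0x3980C84C.

0x3980C84C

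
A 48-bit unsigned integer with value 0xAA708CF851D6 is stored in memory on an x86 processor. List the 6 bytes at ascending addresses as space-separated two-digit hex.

D6 51 F8 8C 70 AA

Split into bytes (most-significant first): AA 70 8C F8 51 D6.
Little-endian: lowest address holds the least-significant byte.
So at ascending addresses the bytes are D6 51 F8 8C 70 AA.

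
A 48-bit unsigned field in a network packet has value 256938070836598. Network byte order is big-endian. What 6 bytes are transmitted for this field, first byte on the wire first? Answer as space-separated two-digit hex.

E9 AF 0E 71 05 76

256938070836598 in hexadecimal, padded to 48 bits, is 0xE9AF0E710576.
Split into bytes (most-significant first): E9 AF 0E 71 05 76.
Big-endian stores the most-significant byte at the lowest address.
So the memory order matches the most-significant-first order: E9 AF 0E 71 05 76.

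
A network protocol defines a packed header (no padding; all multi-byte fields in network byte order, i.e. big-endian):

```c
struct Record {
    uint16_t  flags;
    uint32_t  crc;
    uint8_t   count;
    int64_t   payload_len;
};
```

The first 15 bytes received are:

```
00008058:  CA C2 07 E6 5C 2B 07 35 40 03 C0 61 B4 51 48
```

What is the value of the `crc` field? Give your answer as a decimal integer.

132537387

`crc` follows `flags` (2 bytes), so it starts at byte offset 2 and occupies 4 bytes.
Bytes at offsets 2..5: 07 E6 5C 2B.
Big-endian stores the most-significant byte at the lowest address.
The bytes are already most-significant first: 0x07E65C2B.
0x07E65C2B = 132537387.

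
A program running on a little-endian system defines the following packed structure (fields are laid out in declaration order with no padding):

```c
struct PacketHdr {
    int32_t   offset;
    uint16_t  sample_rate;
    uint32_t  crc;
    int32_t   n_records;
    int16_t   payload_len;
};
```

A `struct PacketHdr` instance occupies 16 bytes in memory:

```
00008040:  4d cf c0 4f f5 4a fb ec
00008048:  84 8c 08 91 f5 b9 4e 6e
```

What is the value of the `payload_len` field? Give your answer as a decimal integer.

28238

`payload_len` follows `offset` (4 B), `sample_rate` (2 B), `crc` (4 B), `n_records` (4 B), so it starts at offset 4 + 2 + 4 + 4 = 14 and occupies 2 bytes.
Bytes at offsets 14..15: 4E 6E.
Little-endian: lowest address holds the least-significant byte.
Reassemble most-significant byte first: 6E 4E → 0x6E4E.
0x6E4E = 28238.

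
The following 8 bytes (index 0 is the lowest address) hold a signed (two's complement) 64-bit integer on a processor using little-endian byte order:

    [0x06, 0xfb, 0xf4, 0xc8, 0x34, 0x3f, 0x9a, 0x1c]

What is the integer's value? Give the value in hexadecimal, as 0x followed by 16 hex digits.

0x1C9A3F34C8F4FB06

Little-endian: lowest address holds the least-significant byte.
Reassemble most-significant byte first: 1C 9A 3F 34 C8 F4 FB 06 → 0x1C9A3F34C8F4FB06.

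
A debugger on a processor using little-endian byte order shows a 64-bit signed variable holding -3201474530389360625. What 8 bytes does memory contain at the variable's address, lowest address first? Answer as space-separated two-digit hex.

0F 80 AE 72 E0 13 92 D3

Two's complement of -3201474530389360625 in 64 bits: 3201474530389360625 = 0x2C6DEC1F8D517FF1; invert → 0xD39213E072AE800E; add 1 → 0xD39213E072AE800F.
Split into bytes (most-significant first): D3 92 13 E0 72 AE 80 0F.
Little-endian stores the least-significant byte at the lowest address.
So at ascending addresses the bytes are 0F 80 AE 72 E0 13 92 D3.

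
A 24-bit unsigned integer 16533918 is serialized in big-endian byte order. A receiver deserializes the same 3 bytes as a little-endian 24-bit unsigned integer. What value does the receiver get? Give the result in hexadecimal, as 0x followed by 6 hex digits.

0x9E49FC

16533918 in 24-bit hexadecimal is 0xFC499E.
Stored big-endian, the bytes at ascending addresses are FC 49 9E.
Read back as little-endian, the first byte is least significant, giving 0x9E49FC.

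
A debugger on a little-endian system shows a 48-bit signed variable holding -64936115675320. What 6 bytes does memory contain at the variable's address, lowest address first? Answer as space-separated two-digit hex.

Two's complement of -64936115675320 in 48 bits: 64936115675320 = 0x3B0F1E1BA0B8; invert → 0xC4F0E1E45F47; add 1 → 0xC4F0E1E45F48.
Split into bytes (most-significant first): C4 F0 E1 E4 5F 48.
Little-endian stores the least-significant byte at the lowest address.
So at ascending addresses the bytes are 48 5F E4 E1 F0 C4.

48 5F E4 E1 F0 C4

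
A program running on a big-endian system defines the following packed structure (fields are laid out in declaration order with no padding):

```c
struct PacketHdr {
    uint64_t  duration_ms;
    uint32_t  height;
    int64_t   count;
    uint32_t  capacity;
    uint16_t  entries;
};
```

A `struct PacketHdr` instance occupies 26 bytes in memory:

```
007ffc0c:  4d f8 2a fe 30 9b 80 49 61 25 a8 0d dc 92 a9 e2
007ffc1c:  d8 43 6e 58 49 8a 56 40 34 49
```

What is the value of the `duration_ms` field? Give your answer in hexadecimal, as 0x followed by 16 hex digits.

0x4DF82AFE309B8049

`duration_ms` is the first field, at byte offset 0, occupying 8 bytes.
Bytes at offsets 0..7: 4D F8 2A FE 30 9B 80 49.
Big-endian: lowest address holds the most-significant byte.
The bytes are already most-significant first: 0x4DF82AFE309B8049.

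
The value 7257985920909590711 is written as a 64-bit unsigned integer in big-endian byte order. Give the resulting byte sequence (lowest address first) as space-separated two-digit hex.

7257985920909590711 in hexadecimal, padded to 64 bits, is 0x64B98BBD989A40B7.
Split into bytes (most-significant first): 64 B9 8B BD 98 9A 40 B7.
Big-endian stores the most-significant byte at the lowest address.
So the memory order matches the most-significant-first order: 64 B9 8B BD 98 9A 40 B7.

64 B9 8B BD 98 9A 40 B7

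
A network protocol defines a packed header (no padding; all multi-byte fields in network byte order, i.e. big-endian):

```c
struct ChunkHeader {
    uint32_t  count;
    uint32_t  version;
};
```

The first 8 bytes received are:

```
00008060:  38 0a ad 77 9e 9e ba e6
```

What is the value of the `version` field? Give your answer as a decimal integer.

`version` follows `count` (4 bytes), so it starts at byte offset 4 and occupies 4 bytes.
Bytes at offsets 4..7: 9E 9E BA E6.
In big-endian order the high byte comes first in memory.
The bytes are already most-significant first: 0x9E9EBAE6.
0x9E9EBAE6 = 2661202662.

2661202662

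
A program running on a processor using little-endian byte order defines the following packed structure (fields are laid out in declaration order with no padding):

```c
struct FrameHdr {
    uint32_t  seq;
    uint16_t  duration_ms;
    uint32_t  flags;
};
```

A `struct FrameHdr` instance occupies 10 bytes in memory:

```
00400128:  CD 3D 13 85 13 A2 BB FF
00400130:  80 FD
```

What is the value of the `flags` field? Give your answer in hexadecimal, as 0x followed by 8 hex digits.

`flags` follows `seq` (4 B), `duration_ms` (2 B), so it starts at offset 4 + 2 = 6 and occupies 4 bytes.
Bytes at offsets 6..9: BB FF 80 FD.
In little-endian order the low byte comes first in memory.
Reassemble most-significant byte first: FD 80 FF BB → 0xFD80FFBB.

0xFD80FFBB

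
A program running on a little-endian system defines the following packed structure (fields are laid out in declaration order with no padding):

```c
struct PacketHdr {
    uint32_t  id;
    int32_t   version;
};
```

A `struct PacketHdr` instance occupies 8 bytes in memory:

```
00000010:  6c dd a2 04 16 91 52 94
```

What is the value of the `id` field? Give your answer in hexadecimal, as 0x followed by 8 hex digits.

0x04A2DD6C

`id` is the first field, at byte offset 0, occupying 4 bytes.
Bytes at offsets 0..3: 6C DD A2 04.
Little-endian stores the least-significant byte at the lowest address.
Reassemble most-significant byte first: 04 A2 DD 6C → 0x04A2DD6C.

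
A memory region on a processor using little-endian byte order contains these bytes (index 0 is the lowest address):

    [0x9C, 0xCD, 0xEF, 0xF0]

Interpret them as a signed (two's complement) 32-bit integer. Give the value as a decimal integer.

-252719716

In little-endian order the low byte comes first in memory.
Reassemble most-significant byte first: F0 EF CD 9C → 0xF0EFCD9C.
Top bit is set, so as a signed 32-bit value this is 0xF0EFCD9C − 2^32 = -252719716.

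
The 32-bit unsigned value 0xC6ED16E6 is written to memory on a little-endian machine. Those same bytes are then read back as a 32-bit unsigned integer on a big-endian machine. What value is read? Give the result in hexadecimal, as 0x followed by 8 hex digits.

0xE616EDC6

Stored little-endian, the bytes at ascending addresses are E6 16 ED C6.
Read back as big-endian, the last byte is least significant, giving 0xE616EDC6.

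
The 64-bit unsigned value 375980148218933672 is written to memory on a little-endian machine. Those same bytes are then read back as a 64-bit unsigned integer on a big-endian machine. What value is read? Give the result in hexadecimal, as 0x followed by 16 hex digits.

0xA83130E9F3BF3705

375980148218933672 in 64-bit hexadecimal is 0x0537BFF3E93031A8.
Stored little-endian, the bytes at ascending addresses are A8 31 30 E9 F3 BF 37 05.
Read back as big-endian, the last byte is least significant, giving 0xA83130E9F3BF3705.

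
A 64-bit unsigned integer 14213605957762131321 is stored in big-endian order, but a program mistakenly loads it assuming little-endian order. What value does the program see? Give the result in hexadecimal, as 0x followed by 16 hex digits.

0x79A5C9C94FDF40C5

14213605957762131321 in 64-bit hexadecimal is 0xC540DF4FC9C9A579.
Stored big-endian, the bytes at ascending addresses are C5 40 DF 4F C9 C9 A5 79.
Read back as little-endian, the first byte is least significant, giving 0x79A5C9C94FDF40C5.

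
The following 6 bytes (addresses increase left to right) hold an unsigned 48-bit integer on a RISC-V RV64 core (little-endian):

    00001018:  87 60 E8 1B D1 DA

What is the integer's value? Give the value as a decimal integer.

Little-endian stores the least-significant byte at the lowest address.
Reassemble most-significant byte first: DA D1 1B E8 60 87 → 0xDAD11BE86087.
0xDAD11BE86087 = 240591651233927.

240591651233927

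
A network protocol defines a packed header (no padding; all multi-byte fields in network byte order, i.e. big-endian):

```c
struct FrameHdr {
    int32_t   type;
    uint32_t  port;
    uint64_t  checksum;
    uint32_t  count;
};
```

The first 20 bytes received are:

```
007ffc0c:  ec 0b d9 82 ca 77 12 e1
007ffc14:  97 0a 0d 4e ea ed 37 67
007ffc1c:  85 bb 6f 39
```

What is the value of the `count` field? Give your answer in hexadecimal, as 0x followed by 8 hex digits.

`count` follows `type` (4 B), `port` (4 B), `checksum` (8 B), so it starts at offset 4 + 4 + 8 = 16 and occupies 4 bytes.
Bytes at offsets 16..19: 85 BB 6F 39.
In big-endian order the high byte comes first in memory.
The bytes are already most-significant first: 0x85BB6F39.

0x85BB6F39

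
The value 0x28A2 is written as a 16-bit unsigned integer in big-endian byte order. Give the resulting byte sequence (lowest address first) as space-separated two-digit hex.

Split into bytes (most-significant first): 28 A2.
Big-endian stores the most-significant byte at the lowest address.
So the memory order matches the most-significant-first order: 28 A2.

28 A2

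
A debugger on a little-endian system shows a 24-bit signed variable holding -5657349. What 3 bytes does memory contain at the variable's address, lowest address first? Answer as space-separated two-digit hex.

FB AC A9

Two's complement of -5657349 in 24 bits: 5657349 = 0x565305; invert → 0xA9ACFA; add 1 → 0xA9ACFB.
Split into bytes (most-significant first): A9 AC FB.
In little-endian order the low byte comes first in memory.
So at ascending addresses the bytes are FB AC A9.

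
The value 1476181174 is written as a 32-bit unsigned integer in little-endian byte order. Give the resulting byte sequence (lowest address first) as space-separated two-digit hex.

1476181174 in hexadecimal, padded to 32 bits, is 0x57FCBCB6.
Split into bytes (most-significant first): 57 FC BC B6.
Little-endian: lowest address holds the least-significant byte.
So at ascending addresses the bytes are B6 BC FC 57.

B6 BC FC 57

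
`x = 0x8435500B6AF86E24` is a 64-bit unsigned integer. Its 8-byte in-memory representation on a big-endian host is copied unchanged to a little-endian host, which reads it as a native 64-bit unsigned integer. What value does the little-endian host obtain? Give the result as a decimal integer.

2625308767143605636

Stored big-endian, the bytes at ascending addresses are 84 35 50 0B 6A F8 6E 24.
Read back as little-endian, the first byte is least significant, giving 0x246EF86A0B503584.
0x246EF86A0B503584 = 2625308767143605636.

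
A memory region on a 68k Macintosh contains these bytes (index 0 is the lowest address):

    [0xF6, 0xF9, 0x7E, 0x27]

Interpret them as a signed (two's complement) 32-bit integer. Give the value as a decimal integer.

-151421401

Big-endian: lowest address holds the most-significant byte.
The bytes are already most-significant first: 0xF6F97E27.
Top bit is set, so as a signed 32-bit value this is 0xF6F97E27 − 2^32 = -151421401.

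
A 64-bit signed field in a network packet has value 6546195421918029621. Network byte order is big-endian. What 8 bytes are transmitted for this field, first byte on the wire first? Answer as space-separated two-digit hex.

5A D8 C2 0D 91 B6 67 35

6546195421918029621 in hexadecimal, padded to 64 bits, is 0x5AD8C20D91B66735.
Split into bytes (most-significant first): 5A D8 C2 0D 91 B6 67 35.
In big-endian order the high byte comes first in memory.
So the memory order matches the most-significant-first order: 5A D8 C2 0D 91 B6 67 35.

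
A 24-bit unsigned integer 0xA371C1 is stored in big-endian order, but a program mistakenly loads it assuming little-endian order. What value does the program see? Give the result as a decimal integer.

12677539

Stored big-endian, the bytes at ascending addresses are A3 71 C1.
Read back as little-endian, the first byte is least significant, giving 0xC171A3.
0xC171A3 = 12677539.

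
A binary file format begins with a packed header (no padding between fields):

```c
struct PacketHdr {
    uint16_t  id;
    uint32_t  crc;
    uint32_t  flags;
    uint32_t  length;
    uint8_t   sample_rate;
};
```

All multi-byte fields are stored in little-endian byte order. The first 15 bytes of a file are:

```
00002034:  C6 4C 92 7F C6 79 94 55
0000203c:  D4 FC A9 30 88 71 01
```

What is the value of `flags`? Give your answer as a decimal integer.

4241773972

`flags` follows `id` (2 B), `crc` (4 B), so it starts at offset 2 + 4 = 6 and occupies 4 bytes.
Bytes at offsets 6..9: 94 55 D4 FC.
Little-endian stores the least-significant byte at the lowest address.
Reassemble most-significant byte first: FC D4 55 94 → 0xFCD45594.
0xFCD45594 = 4241773972.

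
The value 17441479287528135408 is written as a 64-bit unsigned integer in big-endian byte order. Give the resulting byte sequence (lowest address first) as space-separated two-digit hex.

F2 0C 95 00 CA 72 9A F0

17441479287528135408 in hexadecimal, padded to 64 bits, is 0xF20C9500CA729AF0.
Split into bytes (most-significant first): F2 0C 95 00 CA 72 9A F0.
Big-endian stores the most-significant byte at the lowest address.
So the memory order matches the most-significant-first order: F2 0C 95 00 CA 72 9A F0.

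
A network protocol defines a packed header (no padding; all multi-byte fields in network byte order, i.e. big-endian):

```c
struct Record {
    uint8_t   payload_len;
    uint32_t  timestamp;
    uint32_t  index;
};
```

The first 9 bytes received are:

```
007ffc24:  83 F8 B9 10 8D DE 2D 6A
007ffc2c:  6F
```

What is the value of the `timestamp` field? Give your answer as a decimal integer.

4172877965

`timestamp` follows `payload_len` (1 byte), so it starts at byte offset 1 and occupies 4 bytes.
Bytes at offsets 1..4: F8 B9 10 8D.
Big-endian stores the most-significant byte at the lowest address.
The bytes are already most-significant first: 0xF8B9108D.
0xF8B9108D = 4172877965.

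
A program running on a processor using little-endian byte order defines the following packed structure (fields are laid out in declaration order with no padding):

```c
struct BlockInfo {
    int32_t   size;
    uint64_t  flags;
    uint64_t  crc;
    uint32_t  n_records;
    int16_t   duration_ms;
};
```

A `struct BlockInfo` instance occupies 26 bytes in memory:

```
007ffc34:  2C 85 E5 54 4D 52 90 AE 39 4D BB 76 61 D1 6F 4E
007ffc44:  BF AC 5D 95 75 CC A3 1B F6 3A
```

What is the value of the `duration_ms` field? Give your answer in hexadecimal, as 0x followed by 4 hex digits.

`duration_ms` follows `size` (4 B), `flags` (8 B), `crc` (8 B), `n_records` (4 B), so it starts at offset 4 + 8 + 8 + 4 = 24 and occupies 2 bytes.
Bytes at offsets 24..25: F6 3A.
Little-endian: lowest address holds the least-significant byte.
Reassemble most-significant byte first: 3A F6 → 0x3AF6.

0x3AF6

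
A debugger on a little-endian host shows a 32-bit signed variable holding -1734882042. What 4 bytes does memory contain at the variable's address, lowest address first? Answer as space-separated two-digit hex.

06 CD 97 98

Two's complement of -1734882042 in 32 bits: 1734882042 = 0x676832FA; invert → 0x9897CD05; add 1 → 0x9897CD06.
Split into bytes (most-significant first): 98 97 CD 06.
Little-endian stores the least-significant byte at the lowest address.
So at ascending addresses the bytes are 06 CD 97 98.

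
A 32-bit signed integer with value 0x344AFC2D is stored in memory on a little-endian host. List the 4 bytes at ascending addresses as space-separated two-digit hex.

2D FC 4A 34

Split into bytes (most-significant first): 34 4A FC 2D.
In little-endian order the low byte comes first in memory.
So at ascending addresses the bytes are 2D FC 4A 34.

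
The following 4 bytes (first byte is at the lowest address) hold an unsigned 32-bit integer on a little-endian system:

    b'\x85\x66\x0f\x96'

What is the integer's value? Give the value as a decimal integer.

Little-endian stores the least-significant byte at the lowest address.
Reassemble most-significant byte first: 96 0F 66 85 → 0x960F6685.
0x960F6685 = 2517591685.

2517591685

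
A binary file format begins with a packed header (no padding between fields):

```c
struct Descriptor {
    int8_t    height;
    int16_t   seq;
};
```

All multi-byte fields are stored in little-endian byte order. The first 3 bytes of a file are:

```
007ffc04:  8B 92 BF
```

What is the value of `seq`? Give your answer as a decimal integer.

`seq` follows `height` (1 byte), so it starts at byte offset 1 and occupies 2 bytes.
Bytes at offsets 1..2: 92 BF.
In little-endian order the low byte comes first in memory.
Reassemble most-significant byte first: BF 92 → 0xBF92.
Top bit is set, so as a signed 16-bit value this is 0xBF92 − 2^16 = -16494.

-16494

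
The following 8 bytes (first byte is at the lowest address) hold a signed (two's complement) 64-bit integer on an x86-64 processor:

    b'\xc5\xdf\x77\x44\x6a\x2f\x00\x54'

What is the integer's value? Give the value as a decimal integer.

Little-endian: lowest address holds the least-significant byte.
Reassemble most-significant byte first: 54 00 2F 6A 44 77 DF C5 → 0x54002F6A4477DFC5.
0x54002F6A4477DFC5 = 6052890032647692229.

6052890032647692229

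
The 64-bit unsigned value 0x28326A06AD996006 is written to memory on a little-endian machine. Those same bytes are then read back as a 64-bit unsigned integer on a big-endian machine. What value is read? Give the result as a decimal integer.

Stored little-endian, the bytes at ascending addresses are 06 60 99 AD 06 6A 32 28.
Read back as big-endian, the last byte is least significant, giving 0x066099AD066A3228.
0x066099AD066A3228 = 459536130407805480.

459536130407805480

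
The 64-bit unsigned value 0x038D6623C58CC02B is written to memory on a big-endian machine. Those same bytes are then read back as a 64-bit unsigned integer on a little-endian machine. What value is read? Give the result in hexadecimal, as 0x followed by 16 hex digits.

0x2BC08CC523668D03

Stored big-endian, the bytes at ascending addresses are 03 8D 66 23 C5 8C C0 2B.
Read back as little-endian, the first byte is least significant, giving 0x2BC08CC523668D03.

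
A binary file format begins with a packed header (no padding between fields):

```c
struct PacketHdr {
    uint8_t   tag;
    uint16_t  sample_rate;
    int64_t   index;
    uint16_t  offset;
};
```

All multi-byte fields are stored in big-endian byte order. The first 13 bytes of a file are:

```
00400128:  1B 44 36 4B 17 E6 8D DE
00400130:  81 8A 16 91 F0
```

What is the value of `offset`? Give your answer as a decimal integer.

37360

`offset` follows `tag` (1 B), `sample_rate` (2 B), `index` (8 B), so it starts at offset 1 + 2 + 8 = 11 and occupies 2 bytes.
Bytes at offsets 11..12: 91 F0.
Big-endian stores the most-significant byte at the lowest address.
The bytes are already most-significant first: 0x91F0.
0x91F0 = 37360.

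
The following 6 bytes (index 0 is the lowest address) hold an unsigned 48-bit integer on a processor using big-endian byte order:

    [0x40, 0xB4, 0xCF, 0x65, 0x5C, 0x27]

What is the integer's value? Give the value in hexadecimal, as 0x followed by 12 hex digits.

In big-endian order the high byte comes first in memory.
The bytes are already most-significant first: 0x40B4CF655C27.

0x40B4CF655C27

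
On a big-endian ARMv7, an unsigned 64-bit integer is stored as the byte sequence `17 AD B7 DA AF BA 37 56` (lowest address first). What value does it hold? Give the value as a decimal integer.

Big-endian stores the most-significant byte at the lowest address.
The bytes are already most-significant first: 0x17ADB7DAAFBA3756.
0x17ADB7DAAFBA3756 = 1706221983722256214.

1706221983722256214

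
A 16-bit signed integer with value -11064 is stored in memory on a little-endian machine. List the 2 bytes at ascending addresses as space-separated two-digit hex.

Two's complement of -11064 in 16 bits: 11064 = 0x2B38; invert → 0xD4C7; add 1 → 0xD4C8.
Split into bytes (most-significant first): D4 C8.
Little-endian stores the least-significant byte at the lowest address.
So at ascending addresses the bytes are C8 D4.

C8 D4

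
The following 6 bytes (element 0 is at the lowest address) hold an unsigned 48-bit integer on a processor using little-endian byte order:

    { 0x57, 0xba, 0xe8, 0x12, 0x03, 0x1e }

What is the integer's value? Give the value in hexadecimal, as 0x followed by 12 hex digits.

In little-endian order the low byte comes first in memory.
Reassemble most-significant byte first: 1E 03 12 E8 BA 57 → 0x1E0312E8BA57.

0x1E0312E8BA57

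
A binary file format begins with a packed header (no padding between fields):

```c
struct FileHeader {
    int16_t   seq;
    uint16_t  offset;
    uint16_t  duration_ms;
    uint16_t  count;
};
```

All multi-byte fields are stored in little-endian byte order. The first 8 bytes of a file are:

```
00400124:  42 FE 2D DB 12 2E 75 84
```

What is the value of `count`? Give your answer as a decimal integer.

`count` follows `seq` (2 B), `offset` (2 B), `duration_ms` (2 B), so it starts at offset 2 + 2 + 2 = 6 and occupies 2 bytes.
Bytes at offsets 6..7: 75 84.
In little-endian order the low byte comes first in memory.
Reassemble most-significant byte first: 84 75 → 0x8475.
0x8475 = 33909.

33909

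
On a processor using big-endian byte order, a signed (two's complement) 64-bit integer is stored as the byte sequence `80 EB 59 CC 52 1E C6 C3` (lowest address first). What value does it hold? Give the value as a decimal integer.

-9157126683241822525

Big-endian: lowest address holds the most-significant byte.
The bytes are already most-significant first: 0x80EB59CC521EC6C3.
Top bit is set, so as a signed 64-bit value this is 0x80EB59CC521EC6C3 − 2^64 = -9157126683241822525.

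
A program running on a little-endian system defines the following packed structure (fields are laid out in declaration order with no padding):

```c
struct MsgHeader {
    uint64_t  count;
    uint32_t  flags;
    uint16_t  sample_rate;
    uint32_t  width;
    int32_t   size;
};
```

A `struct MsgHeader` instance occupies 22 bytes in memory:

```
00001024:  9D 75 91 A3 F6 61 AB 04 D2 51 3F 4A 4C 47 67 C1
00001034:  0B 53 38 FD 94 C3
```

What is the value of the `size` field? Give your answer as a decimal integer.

-1013646024

`size` follows `count` (8 B), `flags` (4 B), `sample_rate` (2 B), `width` (4 B), so it starts at offset 8 + 4 + 2 + 4 = 18 and occupies 4 bytes.
Bytes at offsets 18..21: 38 FD 94 C3.
Little-endian: lowest address holds the least-significant byte.
Reassemble most-significant byte first: C3 94 FD 38 → 0xC394FD38.
Top bit is set, so as a signed 32-bit value this is 0xC394FD38 − 2^32 = -1013646024.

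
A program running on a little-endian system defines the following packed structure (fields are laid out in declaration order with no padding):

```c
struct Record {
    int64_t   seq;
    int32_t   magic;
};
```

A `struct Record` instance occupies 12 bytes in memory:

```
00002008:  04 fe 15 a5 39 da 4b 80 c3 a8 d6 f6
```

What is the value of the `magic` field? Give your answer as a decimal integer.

-153704253

`magic` follows `seq` (8 bytes), so it starts at byte offset 8 and occupies 4 bytes.
Bytes at offsets 8..11: C3 A8 D6 F6.
Little-endian: lowest address holds the least-significant byte.
Reassemble most-significant byte first: F6 D6 A8 C3 → 0xF6D6A8C3.
Top bit is set, so as a signed 32-bit value this is 0xF6D6A8C3 − 2^32 = -153704253.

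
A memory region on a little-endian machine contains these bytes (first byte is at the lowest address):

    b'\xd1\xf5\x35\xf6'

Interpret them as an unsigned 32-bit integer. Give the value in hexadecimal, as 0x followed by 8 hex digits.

In little-endian order the low byte comes first in memory.
Reassemble most-significant byte first: F6 35 F5 D1 → 0xF635F5D1.

0xF635F5D1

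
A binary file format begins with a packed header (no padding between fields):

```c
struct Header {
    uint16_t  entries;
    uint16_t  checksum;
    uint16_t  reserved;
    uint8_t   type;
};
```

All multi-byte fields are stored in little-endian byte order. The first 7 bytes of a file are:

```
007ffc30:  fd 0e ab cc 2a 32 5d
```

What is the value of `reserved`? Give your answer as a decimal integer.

`reserved` follows `entries` (2 B), `checksum` (2 B), so it starts at offset 2 + 2 = 4 and occupies 2 bytes.
Bytes at offsets 4..5: 2A 32.
In little-endian order the low byte comes first in memory.
Reassemble most-significant byte first: 32 2A → 0x322A.
0x322A = 12842.

12842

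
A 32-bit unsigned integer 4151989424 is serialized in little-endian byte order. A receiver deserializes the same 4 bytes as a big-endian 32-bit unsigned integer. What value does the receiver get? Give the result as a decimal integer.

4151989424 in 32-bit hexadecimal is 0xF77A54B0.
Stored little-endian, the bytes at ascending addresses are B0 54 7A F7.
Read back as big-endian, the last byte is least significant, giving 0xB0547AF7.
0xB0547AF7 = 2958326519.

2958326519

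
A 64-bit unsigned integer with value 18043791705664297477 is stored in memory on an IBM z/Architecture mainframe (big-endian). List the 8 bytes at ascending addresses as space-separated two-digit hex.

18043791705664297477 in hexadecimal, padded to 64 bits, is 0xFA686CF4C9429A05.
Split into bytes (most-significant first): FA 68 6C F4 C9 42 9A 05.
In big-endian order the high byte comes first in memory.
So the memory order matches the most-significant-first order: FA 68 6C F4 C9 42 9A 05.

FA 68 6C F4 C9 42 9A 05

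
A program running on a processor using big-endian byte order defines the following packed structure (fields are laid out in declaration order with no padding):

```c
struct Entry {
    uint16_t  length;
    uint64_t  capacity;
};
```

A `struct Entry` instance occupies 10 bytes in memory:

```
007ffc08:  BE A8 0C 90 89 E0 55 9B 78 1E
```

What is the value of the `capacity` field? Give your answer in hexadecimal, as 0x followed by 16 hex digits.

`capacity` follows `length` (2 bytes), so it starts at byte offset 2 and occupies 8 bytes.
Bytes at offsets 2..9: 0C 90 89 E0 55 9B 78 1E.
Big-endian stores the most-significant byte at the lowest address.
The bytes are already most-significant first: 0x0C9089E0559B781E.

0x0C9089E0559B781E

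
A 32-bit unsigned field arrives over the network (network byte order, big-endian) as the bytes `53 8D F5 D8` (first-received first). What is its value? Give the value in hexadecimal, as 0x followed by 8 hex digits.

Big-endian stores the most-significant byte at the lowest address.
The bytes are already most-significant first: 0x538DF5D8.

0x538DF5D8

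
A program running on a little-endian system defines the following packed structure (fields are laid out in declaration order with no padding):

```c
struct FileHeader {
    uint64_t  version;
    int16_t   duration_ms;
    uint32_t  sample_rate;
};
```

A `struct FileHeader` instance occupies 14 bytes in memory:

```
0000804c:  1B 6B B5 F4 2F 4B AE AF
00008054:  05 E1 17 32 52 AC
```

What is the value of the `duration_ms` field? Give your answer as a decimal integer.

-7931

`duration_ms` follows `version` (8 bytes), so it starts at byte offset 8 and occupies 2 bytes.
Bytes at offsets 8..9: 05 E1.
In little-endian order the low byte comes first in memory.
Reassemble most-significant byte first: E1 05 → 0xE105.
Top bit is set, so as a signed 16-bit value this is 0xE105 − 2^16 = -7931.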